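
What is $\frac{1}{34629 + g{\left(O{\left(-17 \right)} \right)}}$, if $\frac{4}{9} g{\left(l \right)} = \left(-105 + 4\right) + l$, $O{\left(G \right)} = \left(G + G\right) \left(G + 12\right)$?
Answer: $\frac{4}{139137} \approx 2.8749 \cdot 10^{-5}$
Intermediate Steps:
$O{\left(G \right)} = 2 G \left(12 + G\right)$
$g{\left(l \right)} = - \frac{909}{4} + \frac{9 l}{4}$ ($g{\left(l \right)} = \frac{9 \left(\left(-105 + 4\right) + l\right)}{4} = \frac{9 \left(-101 + l\right)}{4} = - \frac{909}{4} + \frac{9 l}{4}$)
$\frac{1}{34629 + g{\left(O{\left(-17 \right)} \right)}} = \frac{1}{34629 - \left(\frac{909}{4} - \frac{9 \cdot 2 \left(-17\right) \left(12 - 17\right)}{4}\right)} = \frac{1}{34629 - \left(\frac{909}{4} - \frac{9 \cdot 2 \left(-17\right) \left(-5\right)}{4}\right)} = \frac{1}{34629 + \left(- \frac{909}{4} + \frac{9}{4} \cdot 170\right)} = \frac{1}{34629 + \left(- \frac{909}{4} + \frac{765}{2}\right)} = \frac{1}{34629 + \frac{621}{4}} = \frac{1}{\frac{139137}{4}} = \frac{4}{139137}$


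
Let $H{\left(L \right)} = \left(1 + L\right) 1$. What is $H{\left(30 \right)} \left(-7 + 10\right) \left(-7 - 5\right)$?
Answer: $-1116$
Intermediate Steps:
$H{\left(L \right)} = 1 + L$
$H{\left(30 \right)} \left(-7 + 10\right) \left(-7 - 5\right) = \left(1 + 30\right) \left(-7 + 10\right) \left(-7 - 5\right) = 31 \cdot 3 \left(-12\right) = 31 \left(-36\right) = -1116$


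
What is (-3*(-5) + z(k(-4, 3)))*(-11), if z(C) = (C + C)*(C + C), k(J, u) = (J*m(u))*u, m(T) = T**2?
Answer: -513381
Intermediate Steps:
k(J, u) = J*u**3 (k(J, u) = (J*u**2)*u = J*u**3)
z(C) = 4*C**2 (z(C) = (2*C)*(2*C) = 4*C**2)
(-3*(-5) + z(k(-4, 3)))*(-11) = (-3*(-5) + 4*(-4*3**3)**2)*(-11) = (15 + 4*(-4*27)**2)*(-11) = (15 + 4*(-108)**2)*(-11) = (15 + 4*11664)*(-11) = (15 + 46656)*(-11) = 46671*(-11) = -513381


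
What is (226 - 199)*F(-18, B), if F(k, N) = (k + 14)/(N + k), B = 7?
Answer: 108/11 ≈ 9.8182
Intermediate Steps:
F(k, N) = (14 + k)/(N + k)
(226 - 199)*F(-18, B) = (226 - 199)*((14 - 18)/(7 - 18)) = 27*(-4/(-11)) = 27*(-1/11*(-4)) = 27*(4/11) = 108/11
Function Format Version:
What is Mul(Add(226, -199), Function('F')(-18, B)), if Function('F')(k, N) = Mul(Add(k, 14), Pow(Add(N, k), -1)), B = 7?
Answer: Rational(108, 11) ≈ 9.8182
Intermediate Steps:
Function('F')(k, N) = Mul(Pow(Add(N, k), -1), Add(14, k)) (Function('F')(k, N) = Mul(Add(14, k), Pow(Add(N, k), -1)) = Mul(Pow(Add(N, k), -1), Add(14, k)))
Mul(Add(226, -199), Function('F')(-18, B)) = Mul(Add(226, -199), Mul(Pow(Add(7, -18), -1), Add(14, -18))) = Mul(27, Mul(Pow(-11, -1), -4)) = Mul(27, Mul(Rational(-1, 11), -4)) = Mul(27, Rational(4, 11)) = Rational(108, 11)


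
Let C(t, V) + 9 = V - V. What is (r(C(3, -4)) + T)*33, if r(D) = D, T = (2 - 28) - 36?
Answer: -2343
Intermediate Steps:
T = -62 (T = -26 - 36 = -62)
C(t, V) = -9 (C(t, V) = -9 + (V - V) = -9 + 0 = -9)
(r(C(3, -4)) + T)*33 = (-9 - 62)*33 = -71*33 = -2343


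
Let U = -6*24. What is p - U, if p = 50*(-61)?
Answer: -2906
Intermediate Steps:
U = -144
p = -3050
p - U = -3050 - 1*(-144) = -3050 + 144 = -2906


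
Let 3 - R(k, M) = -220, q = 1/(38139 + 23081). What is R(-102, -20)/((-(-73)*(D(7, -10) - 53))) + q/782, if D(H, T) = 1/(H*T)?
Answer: -747313493497/12969221058120 ≈ -0.057622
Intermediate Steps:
q = 1/61220 ≈ 1.6335e-5
R(k, M) = 223 (R(k, M) = 3 - 1*(-220) = 3 + 220 = 223)
D(H, T) = 1/(H*T)
R(-102, -20)/((-(-73)*(D(7, -10) - 53))) + q/782 = 223/((-(-73)*(1/(7*(-10)) - 53))) + (1/61220)/782 = 223/((-(-73)*((⅐)*(-⅒) - 53))) + (1/61220)*(1/782) = 223/((-(-73)*(-1/70 - 53))) + 1/47874040 = 223/((-(-73)*(-3711)/70)) + 1/47874040 = 223/((-1*270903/70)) + 1/47874040 = 223/(-270903/70) + 1/47874040 = 223*(-70/270903) + 1/47874040 = -15610/270903 + 1/47874040 = -747313493497/12969221058120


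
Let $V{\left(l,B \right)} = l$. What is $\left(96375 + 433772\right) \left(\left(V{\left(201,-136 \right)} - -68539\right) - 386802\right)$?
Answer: $-168619615114$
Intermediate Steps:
$\left(96375 + 433772\right) \left(\left(V{\left(201,-136 \right)} - -68539\right) - 386802\right) = \left(96375 + 433772\right) \left(\left(201 - -68539\right) - 386802\right) = 530147 \left(\left(201 + \left(-5000 + 73539\right)\right) - 386802\right) = 530147 \left(\left(201 + 68539\right) - 386802\right) = 530147 \left(68740 - 386802\right) = 530147 \left(-318062\right) = -168619615114$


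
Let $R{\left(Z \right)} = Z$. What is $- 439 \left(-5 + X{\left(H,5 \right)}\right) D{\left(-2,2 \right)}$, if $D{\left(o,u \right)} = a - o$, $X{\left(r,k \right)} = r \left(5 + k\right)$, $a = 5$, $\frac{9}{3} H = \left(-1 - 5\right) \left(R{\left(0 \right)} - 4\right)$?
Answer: $-230475$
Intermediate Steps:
$H = 8$ ($H = \frac{\left(-1 - 5\right) \left(0 - 4\right)}{3} = \frac{\left(-6\right) \left(-4\right)}{3} = \frac{1}{3} \cdot 24 = 8$)
$D{\left(o,u \right)} = 5 - o$
$- 439 \left(-5 + X{\left(H,5 \right)}\right) D{\left(-2,2 \right)} = - 439 \left(-5 + 8 \left(5 + 5\right)\right) \left(5 - -2\right) = - 439 \left(-5 + 8 \cdot 10\right) \left(5 + 2\right) = - 439 \left(-5 + 80\right) 7 = - 439 \cdot 75 \cdot 7 = \left(-439\right) 525 = -230475$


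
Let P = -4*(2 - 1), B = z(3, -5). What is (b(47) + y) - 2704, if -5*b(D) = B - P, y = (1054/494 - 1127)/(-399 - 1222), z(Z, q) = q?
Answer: -5411442643/2001935 ≈ -2703.1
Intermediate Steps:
B = -5
P = -4 (P = -4*1 = -4)
y = 277842/400387 (y = (1054*(1/494) - 1127)/(-1621) = (527/247 - 1127)*(-1/1621) = -277842/247*(-1/1621) = 277842/400387 ≈ 0.69393)
b(D) = ⅕ (b(D) = -(-5 - 1*(-4))/5 = -(-5 + 4)/5 = -⅕*(-1) = ⅕)
(b(47) + y) - 2704 = (⅕ + 277842/400387) - 2704 = 1789597/2001935 - 2704 = -5411442643/2001935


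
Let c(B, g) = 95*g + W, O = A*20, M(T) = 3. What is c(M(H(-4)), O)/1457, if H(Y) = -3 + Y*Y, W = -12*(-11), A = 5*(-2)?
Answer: -18868/1457 ≈ -12.950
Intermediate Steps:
A = -10
W = 132
H(Y) = -3 + Y²
O = -200 (O = -10*20 = -200)
c(B, g) = 132 + 95*g (c(B, g) = 95*g + 132 = 132 + 95*g)
c(M(H(-4)), O)/1457 = (132 + 95*(-200))/1457 = (132 - 19000)*(1/1457) = -18868*1/1457 = -18868/1457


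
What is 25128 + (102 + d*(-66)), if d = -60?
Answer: 29190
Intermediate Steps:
25128 + (102 + d*(-66)) = 25128 + (102 - 60*(-66)) = 25128 + (102 + 3960) = 25128 + 4062 = 29190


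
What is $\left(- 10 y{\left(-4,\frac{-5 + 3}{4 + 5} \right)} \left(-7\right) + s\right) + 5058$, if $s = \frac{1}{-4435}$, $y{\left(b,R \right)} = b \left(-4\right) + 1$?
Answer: $\frac{27709879}{4435} \approx 6248.0$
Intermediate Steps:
$y{\left(b,R \right)} = 1 - 4 b$ ($y{\left(b,R \right)} = - 4 b + 1 = 1 - 4 b$)
$s = - \frac{1}{4435} \approx -0.00022548$
$\left(- 10 y{\left(-4,\frac{-5 + 3}{4 + 5} \right)} \left(-7\right) + s\right) + 5058 = \left(- 10 \left(1 - -16\right) \left(-7\right) - \frac{1}{4435}\right) + 5058 = \left(- 10 \left(1 + 16\right) \left(-7\right) - \frac{1}{4435}\right) + 5058 = \left(\left(-10\right) 17 \left(-7\right) - \frac{1}{4435}\right) + 5058 = \left(\left(-170\right) \left(-7\right) - \frac{1}{4435}\right) + 5058 = \left(1190 - \frac{1}{4435}\right) + 5058 = \frac{5277649}{4435} + 5058 = \frac{27709879}{4435}$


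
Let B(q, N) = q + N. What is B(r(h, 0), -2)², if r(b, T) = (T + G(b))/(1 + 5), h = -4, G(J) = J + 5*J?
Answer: 36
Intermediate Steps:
G(J) = 6*J
r(b, T) = b + T/6 (r(b, T) = (T + 6*b)/(1 + 5) = (T + 6*b)/6 = (T + 6*b)*(⅙) = b + T/6)
B(q, N) = N + q
B(r(h, 0), -2)² = (-2 + (-4 + (⅙)*0))² = (-2 + (-4 + 0))² = (-2 - 4)² = (-6)² = 36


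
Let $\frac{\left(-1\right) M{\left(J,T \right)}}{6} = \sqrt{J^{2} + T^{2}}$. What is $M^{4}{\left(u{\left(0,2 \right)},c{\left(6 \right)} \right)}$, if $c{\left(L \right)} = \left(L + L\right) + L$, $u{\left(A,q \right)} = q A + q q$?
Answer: $149817600$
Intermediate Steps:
$u{\left(A,q \right)} = q^{2} + A q$ ($u{\left(A,q \right)} = A q + q^{2} = q^{2} + A q$)
$c{\left(L \right)} = 3 L$ ($c{\left(L \right)} = 2 L + L = 3 L$)
$M{\left(J,T \right)} = - 6 \sqrt{J^{2} + T^{2}}$
$M^{4}{\left(u{\left(0,2 \right)},c{\left(6 \right)} \right)} = \left(- 6 \sqrt{\left(2 \left(0 + 2\right)\right)^{2} + \left(3 \cdot 6\right)^{2}}\right)^{4} = \left(- 6 \sqrt{\left(2 \cdot 2\right)^{2} + 18^{2}}\right)^{4} = \left(- 6 \sqrt{4^{2} + 324}\right)^{4} = \left(- 6 \sqrt{16 + 324}\right)^{4} = \left(- 6 \sqrt{340}\right)^{4} = \left(- 6 \cdot 2 \sqrt{85}\right)^{4} = \left(- 12 \sqrt{85}\right)^{4} = 149817600$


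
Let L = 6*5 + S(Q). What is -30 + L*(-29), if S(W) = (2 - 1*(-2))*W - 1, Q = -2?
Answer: -639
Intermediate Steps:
S(W) = -1 + 4*W (S(W) = (2 + 2)*W - 1 = 4*W - 1 = -1 + 4*W)
L = 21 (L = 6*5 + (-1 + 4*(-2)) = 30 + (-1 - 8) = 30 - 9 = 21)
-30 + L*(-29) = -30 + 21*(-29) = -30 - 609 = -639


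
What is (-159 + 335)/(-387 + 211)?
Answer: -1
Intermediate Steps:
(-159 + 335)/(-387 + 211) = 176/(-176) = 176*(-1/176) = -1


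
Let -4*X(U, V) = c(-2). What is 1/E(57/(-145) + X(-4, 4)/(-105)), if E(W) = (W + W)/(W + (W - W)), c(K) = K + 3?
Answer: ½ ≈ 0.50000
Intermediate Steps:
c(K) = 3 + K
X(U, V) = -¼ (X(U, V) = -(3 - 2)/4 = -¼*1 = -¼)
E(W) = 2 (E(W) = (2*W)/(W + 0) = (2*W)/W = 2)
1/E(57/(-145) + X(-4, 4)/(-105)) = 1/2 = ½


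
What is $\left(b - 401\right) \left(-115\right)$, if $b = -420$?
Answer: $94415$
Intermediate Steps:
$\left(b - 401\right) \left(-115\right) = \left(-420 - 401\right) \left(-115\right) = \left(-821\right) \left(-115\right) = 94415$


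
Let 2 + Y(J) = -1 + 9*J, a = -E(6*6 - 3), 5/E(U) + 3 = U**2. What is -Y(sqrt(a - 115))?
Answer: 3 - 3*I*sqrt(135635970)/362 ≈ 3.0 - 96.516*I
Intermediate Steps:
E(U) = 5/(-3 + U**2)
a = -5/1086 (a = -5/(-3 + (6*6 - 3)**2) = -5/(-3 + (36 - 3)**2) = -5/(-3 + 33**2) = -5/(-3 + 1089) = -5/1086 ≈ -0.0046040)
Y(J) = -3 + 9*J (Y(J) = -2 + (-1 + 9*J) = -3 + 9*J)
-Y(sqrt(a - 115)) = -(-3 + 9*sqrt(-5/1086 - 115)) = -(-3 + 9*sqrt(-124895/1086)) = -(-3 + 9*(I*sqrt(135635970)/1086)) = -(-3 + 3*I*sqrt(135635970)/362) = 3 - 3*I*sqrt(135635970)/362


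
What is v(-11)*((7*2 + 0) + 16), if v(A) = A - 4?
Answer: -450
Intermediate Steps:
v(A) = -4 + A
v(-11)*((7*2 + 0) + 16) = (-4 - 11)*((7*2 + 0) + 16) = -15*((14 + 0) + 16) = -15*(14 + 16) = -15*30 = -450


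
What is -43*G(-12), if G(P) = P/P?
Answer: -43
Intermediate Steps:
G(P) = 1
-43*G(-12) = -43*1 = -43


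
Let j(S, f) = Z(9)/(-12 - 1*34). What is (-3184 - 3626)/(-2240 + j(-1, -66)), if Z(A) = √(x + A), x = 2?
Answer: 32278310400/10617241589 - 313260*√11/10617241589 ≈ 3.0401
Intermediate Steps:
Z(A) = √(2 + A)
j(S, f) = -√11/46 (j(S, f) = √(2 + 9)/(-12 - 1*34) = √11/(-12 - 34) = √11/(-46) = √11*(-1/46) = -√11/46)
(-3184 - 3626)/(-2240 + j(-1, -66)) = (-3184 - 3626)/(-2240 - √11/46) = -6810/(-2240 - √11/46)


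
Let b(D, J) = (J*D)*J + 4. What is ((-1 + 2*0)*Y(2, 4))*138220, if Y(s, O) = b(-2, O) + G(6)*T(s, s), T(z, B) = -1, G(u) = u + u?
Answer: 5528800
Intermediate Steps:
G(u) = 2*u
b(D, J) = 4 + D*J² (b(D, J) = (D*J)*J + 4 = D*J² + 4 = 4 + D*J²)
Y(s, O) = -8 - 2*O² (Y(s, O) = (4 - 2*O²) + (2*6)*(-1) = (4 - 2*O²) + 12*(-1) = (4 - 2*O²) - 12 = -8 - 2*O²)
((-1 + 2*0)*Y(2, 4))*138220 = ((-1 + 2*0)*(-8 - 2*4²))*138220 = ((-1 + 0)*(-8 - 2*16))*138220 = -(-8 - 32)*138220 = -1*(-40)*138220 = 40*138220 = 5528800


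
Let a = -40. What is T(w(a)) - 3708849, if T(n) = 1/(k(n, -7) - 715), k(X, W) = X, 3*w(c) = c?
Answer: -8103835068/2185 ≈ -3.7088e+6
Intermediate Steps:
w(c) = c/3
T(n) = 1/(-715 + n) (T(n) = 1/(n - 715) = 1/(-715 + n))
T(w(a)) - 3708849 = 1/(-715 + (1/3)*(-40)) - 3708849 = 1/(-715 - 40/3) - 3708849 = 1/(-2185/3) - 3708849 = -3/2185 - 3708849 = -8103835068/2185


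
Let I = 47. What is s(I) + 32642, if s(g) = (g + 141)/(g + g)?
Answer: 32644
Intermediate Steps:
s(g) = (141 + g)/(2*g) (s(g) = (141 + g)/((2*g)) = (141 + g)*(1/(2*g)) = (141 + g)/(2*g))
s(I) + 32642 = (1/2)*(141 + 47)/47 + 32642 = (1/2)*(1/47)*188 + 32642 = 2 + 32642 = 32644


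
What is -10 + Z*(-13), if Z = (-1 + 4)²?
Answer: -127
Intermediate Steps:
Z = 9 (Z = 3² = 9)
-10 + Z*(-13) = -10 + 9*(-13) = -10 - 117 = -127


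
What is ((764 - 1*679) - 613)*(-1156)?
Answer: 610368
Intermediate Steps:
((764 - 1*679) - 613)*(-1156) = ((764 - 679) - 613)*(-1156) = (85 - 613)*(-1156) = -528*(-1156) = 610368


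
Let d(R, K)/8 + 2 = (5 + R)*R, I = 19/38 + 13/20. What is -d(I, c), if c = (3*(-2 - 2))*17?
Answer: -2029/50 ≈ -40.580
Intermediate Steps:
I = 23/20 (I = 19*(1/38) + 13*(1/20) = 1/2 + 13/20 = 23/20 ≈ 1.1500)
c = -204 (c = (3*(-4))*17 = -12*17 = -204)
d(R, K) = -16 + 8*R*(5 + R) (d(R, K) = -16 + 8*((5 + R)*R) = -16 + 8*(R*(5 + R)) = -16 + 8*R*(5 + R))
-d(I, c) = -(-16 + 8*(23/20)**2 + 40*(23/20)) = -(-16 + 8*(529/400) + 46) = -(-16 + 529/50 + 46) = -1*2029/50 = -2029/50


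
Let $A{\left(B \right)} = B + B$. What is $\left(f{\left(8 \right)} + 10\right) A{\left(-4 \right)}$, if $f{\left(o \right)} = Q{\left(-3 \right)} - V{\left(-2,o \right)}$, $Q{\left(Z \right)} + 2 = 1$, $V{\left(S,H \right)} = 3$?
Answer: $-48$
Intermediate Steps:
$A{\left(B \right)} = 2 B$
$Q{\left(Z \right)} = -1$ ($Q{\left(Z \right)} = -2 + 1 = -1$)
$f{\left(o \right)} = -4$ ($f{\left(o \right)} = -1 - 3 = -4$)
$\left(f{\left(8 \right)} + 10\right) A{\left(-4 \right)} = \left(-4 + 10\right) 2 \left(-4\right) = 6 \left(-8\right) = -48$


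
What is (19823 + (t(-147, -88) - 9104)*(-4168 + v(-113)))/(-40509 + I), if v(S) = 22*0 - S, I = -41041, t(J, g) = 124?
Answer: -36433723/81550 ≈ -446.77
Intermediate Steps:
v(S) = -S (v(S) = 0 - S = -S)
(19823 + (t(-147, -88) - 9104)*(-4168 + v(-113)))/(-40509 + I) = (19823 + (124 - 9104)*(-4168 - 1*(-113)))/(-40509 - 41041) = (19823 - 8980*(-4168 + 113))/(-81550) = (19823 - 8980*(-4055))*(-1/81550) = (19823 + 36413900)*(-1/81550) = 36433723*(-1/81550) = -36433723/81550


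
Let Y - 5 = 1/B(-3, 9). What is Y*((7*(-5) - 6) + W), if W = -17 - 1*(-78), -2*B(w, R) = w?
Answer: 340/3 ≈ 113.33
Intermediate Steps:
B(w, R) = -w/2
W = 61 (W = -17 + 78 = 61)
Y = 17/3 (Y = 5 + 1/(-½*(-3)) = 5 + 1/(3/2) = 5 + ⅔ = 17/3 ≈ 5.6667)
Y*((7*(-5) - 6) + W) = 17*((7*(-5) - 6) + 61)/3 = 17*((-35 - 6) + 61)/3 = 17*(-41 + 61)/3 = (17/3)*20 = 340/3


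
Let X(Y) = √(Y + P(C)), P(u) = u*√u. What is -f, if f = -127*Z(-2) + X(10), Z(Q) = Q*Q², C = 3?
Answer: -1016 - √(10 + 3*√3) ≈ -1019.9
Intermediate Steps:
P(u) = u^(3/2)
Z(Q) = Q³
X(Y) = √(Y + 3*√3) (X(Y) = √(Y + 3^(3/2)) = √(Y + 3*√3))
f = 1016 + √(10 + 3*√3) (f = -127*(-2)³ + √(10 + 3*√3) = -127*(-8) + √(10 + 3*√3) = 1016 + √(10 + 3*√3) ≈ 1019.9)
-f = -(1016 + √(10 + 3*√3)) = -1016 - √(10 + 3*√3)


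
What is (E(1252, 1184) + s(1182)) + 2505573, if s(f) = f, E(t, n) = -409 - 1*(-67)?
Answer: 2506413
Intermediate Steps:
E(t, n) = -342 (E(t, n) = -409 + 67 = -342)
(E(1252, 1184) + s(1182)) + 2505573 = (-342 + 1182) + 2505573 = 840 + 2505573 = 2506413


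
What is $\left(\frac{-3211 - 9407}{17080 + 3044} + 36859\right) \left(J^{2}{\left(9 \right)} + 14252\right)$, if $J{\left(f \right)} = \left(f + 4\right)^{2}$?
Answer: $\frac{1764223590393}{1118} \approx 1.578 \cdot 10^{9}$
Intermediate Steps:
$J{\left(f \right)} = \left(4 + f\right)^{2}$
$\left(\frac{-3211 - 9407}{17080 + 3044} + 36859\right) \left(J^{2}{\left(9 \right)} + 14252\right) = \left(\frac{-3211 - 9407}{17080 + 3044} + 36859\right) \left(\left(\left(4 + 9\right)^{2}\right)^{2} + 14252\right) = \left(- \frac{12618}{20124} + 36859\right) \left(\left(13^{2}\right)^{2} + 14252\right) = \left(\left(-12618\right) \frac{1}{20124} + 36859\right) \left(169^{2} + 14252\right) = \left(- \frac{701}{1118} + 36859\right) \left(28561 + 14252\right) = \frac{41207661}{1118} \cdot 42813 = \frac{1764223590393}{1118}$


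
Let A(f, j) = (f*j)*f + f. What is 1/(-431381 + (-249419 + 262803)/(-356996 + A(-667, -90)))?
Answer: -40397673/17426788589797 ≈ -2.3181e-6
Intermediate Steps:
A(f, j) = f + j*f² (A(f, j) = j*f² + f = f + j*f²)
1/(-431381 + (-249419 + 262803)/(-356996 + A(-667, -90))) = 1/(-431381 + (-249419 + 262803)/(-356996 - 667*(1 - 667*(-90)))) = 1/(-431381 + 13384/(-356996 - 667*(1 + 60030))) = 1/(-431381 + 13384/(-356996 - 667*60031)) = 1/(-431381 + 13384/(-356996 - 40040677)) = 1/(-431381 + 13384/(-40397673)) = 1/(-431381 + 13384*(-1/40397673)) = 1/(-431381 - 13384/40397673) = 1/(-17426788589797/40397673) = -40397673/17426788589797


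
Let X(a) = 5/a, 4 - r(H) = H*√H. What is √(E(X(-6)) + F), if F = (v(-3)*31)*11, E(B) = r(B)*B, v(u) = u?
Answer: √(-1330128 - 150*I*√30)/36 ≈ 0.009894 - 32.036*I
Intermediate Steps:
r(H) = 4 - H^(3/2) (r(H) = 4 - H*√H = 4 - H^(3/2))
E(B) = B*(4 - B^(3/2)) (E(B) = (4 - B^(3/2))*B = B*(4 - B^(3/2)))
F = -1023 (F = -3*31*11 = -93*11 = -1023)
√(E(X(-6)) + F) = √((-(5/(-6))^(5/2) + 4*(5/(-6))) - 1023) = √((-(5*(-⅙))^(5/2) + 4*(5*(-⅙))) - 1023) = √((-(-⅚)^(5/2) + 4*(-⅚)) - 1023) = √((-25*I*√30/216 - 10/3) - 1023) = √((-10/3 - 25*I*√30/216) - 1023) = √(-3079/3 - 25*I*√30/216)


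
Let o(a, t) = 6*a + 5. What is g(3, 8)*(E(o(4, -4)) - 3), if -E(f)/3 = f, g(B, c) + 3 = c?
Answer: -450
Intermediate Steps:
g(B, c) = -3 + c
o(a, t) = 5 + 6*a
E(f) = -3*f
g(3, 8)*(E(o(4, -4)) - 3) = (-3 + 8)*(-3*(5 + 6*4) - 3) = 5*(-3*(5 + 24) - 3) = 5*(-3*29 - 3) = 5*(-87 - 3) = 5*(-90) = -450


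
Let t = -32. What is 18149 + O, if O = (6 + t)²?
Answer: 18825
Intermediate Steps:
O = 676 (O = (6 - 32)² = (-26)² = 676)
18149 + O = 18149 + 676 = 18825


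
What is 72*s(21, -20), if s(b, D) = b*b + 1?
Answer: 31824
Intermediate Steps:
s(b, D) = 1 + b² (s(b, D) = b² + 1 = 1 + b²)
72*s(21, -20) = 72*(1 + 21²) = 72*(1 + 441) = 72*442 = 31824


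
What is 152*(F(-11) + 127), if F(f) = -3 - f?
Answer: 20520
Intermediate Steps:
152*(F(-11) + 127) = 152*((-3 - 1*(-11)) + 127) = 152*((-3 + 11) + 127) = 152*(8 + 127) = 152*135 = 20520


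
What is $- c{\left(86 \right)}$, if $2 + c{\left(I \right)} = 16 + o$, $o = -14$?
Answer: $0$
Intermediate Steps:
$c{\left(I \right)} = 0$ ($c{\left(I \right)} = -2 + \left(16 - 14\right) = -2 + 2 = 0$)
$- c{\left(86 \right)} = \left(-1\right) 0 = 0$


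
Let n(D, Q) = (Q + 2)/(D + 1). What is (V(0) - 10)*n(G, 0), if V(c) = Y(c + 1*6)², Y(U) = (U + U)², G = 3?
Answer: 10363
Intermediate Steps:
n(D, Q) = (2 + Q)/(1 + D)
Y(U) = 4*U² (Y(U) = (2*U)² = 4*U²)
V(c) = 16*(6 + c)⁴ (V(c) = (4*(c + 1*6)²)² = (4*(c + 6)²)² = (4*(6 + c)²)² = 16*(6 + c)⁴)
(V(0) - 10)*n(G, 0) = (16*(6 + 0)⁴ - 10)*((2 + 0)/(1 + 3)) = (16*6⁴ - 10)*(2/4) = (16*1296 - 10)*((¼)*2) = (20736 - 10)*(½) = 20726*(½) = 10363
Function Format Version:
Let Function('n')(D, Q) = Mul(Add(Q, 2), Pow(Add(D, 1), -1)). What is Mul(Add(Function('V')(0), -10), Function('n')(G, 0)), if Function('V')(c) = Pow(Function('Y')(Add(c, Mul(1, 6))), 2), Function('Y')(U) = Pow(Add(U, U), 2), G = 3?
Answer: 10363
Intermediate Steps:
Function('n')(D, Q) = Mul(Pow(Add(1, D), -1), Add(2, Q)) (Function('n')(D, Q) = Mul(Add(2, Q), Pow(Add(1, D), -1)) = Mul(Pow(Add(1, D), -1), Add(2, Q)))
Function('Y')(U) = Mul(4, Pow(U, 2)) (Function('Y')(U) = Pow(Mul(2, U), 2) = Mul(4, Pow(U, 2)))
Function('V')(c) = Mul(16, Pow(Add(6, c), 4)) (Function('V')(c) = Pow(Mul(4, Pow(Add(c, Mul(1, 6)), 2)), 2) = Pow(Mul(4, Pow(Add(c, 6), 2)), 2) = Pow(Mul(4, Pow(Add(6, c), 2)), 2) = Mul(16, Pow(Add(6, c), 4)))
Mul(Add(Function('V')(0), -10), Function('n')(G, 0)) = Mul(Add(Mul(16, Pow(Add(6, 0), 4)), -10), Mul(Pow(Add(1, 3), -1), Add(2, 0))) = Mul(Add(Mul(16, Pow(6, 4)), -10), Mul(Pow(4, -1), 2)) = Mul(Add(Mul(16, 1296), -10), Mul(Rational(1, 4), 2)) = Mul(Add(20736, -10), Rational(1, 2)) = Mul(20726, Rational(1, 2)) = 10363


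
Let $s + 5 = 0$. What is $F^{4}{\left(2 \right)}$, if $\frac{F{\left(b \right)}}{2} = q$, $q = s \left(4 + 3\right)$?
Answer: $24010000$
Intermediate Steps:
$s = -5$ ($s = -5 + 0 = -5$)
$q = -35$ ($q = - 5 \left(4 + 3\right) = \left(-5\right) 7 = -35$)
$F{\left(b \right)} = -70$ ($F{\left(b \right)} = 2 \left(-35\right) = -70$)
$F^{4}{\left(2 \right)} = \left(-70\right)^{4} = 24010000$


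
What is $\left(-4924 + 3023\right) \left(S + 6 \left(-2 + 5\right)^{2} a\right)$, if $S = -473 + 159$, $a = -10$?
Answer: $1623454$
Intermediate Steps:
$S = -314$
$\left(-4924 + 3023\right) \left(S + 6 \left(-2 + 5\right)^{2} a\right) = \left(-4924 + 3023\right) \left(-314 + 6 \left(-2 + 5\right)^{2} \left(-10\right)\right) = - 1901 \left(-314 + 6 \cdot 3^{2} \left(-10\right)\right) = - 1901 \left(-314 + 6 \cdot 9 \left(-10\right)\right) = - 1901 \left(-314 + 54 \left(-10\right)\right) = - 1901 \left(-314 - 540\right) = \left(-1901\right) \left(-854\right) = 1623454$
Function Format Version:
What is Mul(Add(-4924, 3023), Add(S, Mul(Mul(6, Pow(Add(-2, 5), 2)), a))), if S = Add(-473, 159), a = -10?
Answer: 1623454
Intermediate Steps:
S = -314
Mul(Add(-4924, 3023), Add(S, Mul(Mul(6, Pow(Add(-2, 5), 2)), a))) = Mul(Add(-4924, 3023), Add(-314, Mul(Mul(6, Pow(Add(-2, 5), 2)), -10))) = Mul(-1901, Add(-314, Mul(Mul(6, Pow(3, 2)), -10))) = Mul(-1901, Add(-314, Mul(Mul(6, 9), -10))) = Mul(-1901, Add(-314, Mul(54, -10))) = Mul(-1901, Add(-314, -540)) = Mul(-1901, -854) = 1623454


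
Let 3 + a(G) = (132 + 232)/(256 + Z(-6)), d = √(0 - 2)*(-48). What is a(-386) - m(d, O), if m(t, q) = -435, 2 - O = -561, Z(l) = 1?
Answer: 111388/257 ≈ 433.42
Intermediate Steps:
O = 563 (O = 2 - 1*(-561) = 2 + 561 = 563)
d = -48*I*√2 (d = √(-2)*(-48) = (I*√2)*(-48) = -48*I*√2 ≈ -67.882*I)
a(G) = -407/257 (a(G) = -3 + (132 + 232)/(256 + 1) = -3 + 364/257 = -407/257)
a(-386) - m(d, O) = -407/257 - 1*(-435) = -407/257 + 435 = 111388/257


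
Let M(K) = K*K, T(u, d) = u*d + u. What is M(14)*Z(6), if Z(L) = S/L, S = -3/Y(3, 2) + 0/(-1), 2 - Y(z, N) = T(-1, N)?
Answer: -98/5 ≈ -19.600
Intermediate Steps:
T(u, d) = u + d*u (T(u, d) = d*u + u = u + d*u)
Y(z, N) = 3 + N (Y(z, N) = 2 - (-1)*(1 + N) = 2 - (-1 - N) = 2 + (1 + N) = 3 + N)
M(K) = K**2
S = -3/5 (S = -3/(3 + 2) + 0/(-1) = -3/5 + 0*(-1) = -3*1/5 + 0 = -3/5 + 0 = -3/5 ≈ -0.60000)
Z(L) = -3/(5*L)
M(14)*Z(6) = 14**2*(-3/5/6) = 196*(-3/5*1/6) = 196*(-1/10) = -98/5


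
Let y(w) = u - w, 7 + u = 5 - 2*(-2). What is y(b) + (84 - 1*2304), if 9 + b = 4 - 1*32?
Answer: -2181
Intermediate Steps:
b = -37 (b = -9 + (4 - 1*32) = -9 + (4 - 32) = -9 - 28 = -37)
u = 2 (u = -7 + (5 - 2*(-2)) = -7 + (5 + 4) = -7 + 9 = 2)
y(w) = 2 - w
y(b) + (84 - 1*2304) = (2 - 1*(-37)) + (84 - 1*2304) = (2 + 37) + (84 - 2304) = 39 - 2220 = -2181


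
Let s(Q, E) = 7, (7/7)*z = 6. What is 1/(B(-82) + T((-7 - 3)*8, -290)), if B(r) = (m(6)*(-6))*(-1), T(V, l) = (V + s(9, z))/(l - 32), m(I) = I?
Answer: 322/11665 ≈ 0.027604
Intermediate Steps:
z = 6
T(V, l) = (7 + V)/(-32 + l) (T(V, l) = (V + 7)/(l - 32) = (7 + V)/(-32 + l))
B(r) = 36 (B(r) = (6*(-6))*(-1) = -36*(-1) = 36)
1/(B(-82) + T((-7 - 3)*8, -290)) = 1/(36 + (7 + (-7 - 3)*8)/(-32 - 290)) = 1/(36 + (7 - 10*8)/(-322)) = 1/(36 - (7 - 80)/322) = 1/(36 - 1/322*(-73)) = 1/(36 + 73/322) = 1/(11665/322) = 322/11665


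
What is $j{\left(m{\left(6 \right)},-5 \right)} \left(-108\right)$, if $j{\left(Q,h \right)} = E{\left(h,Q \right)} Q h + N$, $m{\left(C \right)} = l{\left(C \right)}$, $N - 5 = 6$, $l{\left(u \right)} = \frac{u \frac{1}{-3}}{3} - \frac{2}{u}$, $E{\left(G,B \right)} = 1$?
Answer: $-1728$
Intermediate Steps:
$l{\left(u \right)} = - \frac{2}{u} - \frac{u}{9}$ ($l{\left(u \right)} = u \left(- \frac{1}{3}\right) \frac{1}{3} - \frac{2}{u} = - \frac{u}{3} \cdot \frac{1}{3} - \frac{2}{u} = - \frac{u}{9} - \frac{2}{u} = - \frac{2}{u} - \frac{u}{9}$)
$N = 11$ ($N = 5 + 6 = 11$)
$m{\left(C \right)} = - \frac{2}{C} - \frac{C}{9}$
$j{\left(Q,h \right)} = 11 + Q h$ ($j{\left(Q,h \right)} = 1 Q h + 11 = Q h + 11 = 11 + Q h$)
$j{\left(m{\left(6 \right)},-5 \right)} \left(-108\right) = \left(11 + \left(- \frac{2}{6} - \frac{2}{3}\right) \left(-5\right)\right) \left(-108\right) = \left(11 + \left(\left(-2\right) \frac{1}{6} - \frac{2}{3}\right) \left(-5\right)\right) \left(-108\right) = \left(11 + \left(- \frac{1}{3} - \frac{2}{3}\right) \left(-5\right)\right) \left(-108\right) = \left(11 - -5\right) \left(-108\right) = \left(11 + 5\right) \left(-108\right) = 16 \left(-108\right) = -1728$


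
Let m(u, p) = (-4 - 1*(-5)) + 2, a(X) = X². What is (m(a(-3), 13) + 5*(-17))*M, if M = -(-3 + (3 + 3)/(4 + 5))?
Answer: -574/3 ≈ -191.33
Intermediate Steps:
m(u, p) = 3 (m(u, p) = (-4 + 5) + 2 = 1 + 2 = 3)
M = 7/3 (M = -(-3 + 6/9) = -(-3 + 6*(⅑)) = -(-3 + ⅔) = -1*(-7/3) = 7/3 ≈ 2.3333)
(m(a(-3), 13) + 5*(-17))*M = (3 + 5*(-17))*(7/3) = (3 - 85)*(7/3) = -82*7/3 = -574/3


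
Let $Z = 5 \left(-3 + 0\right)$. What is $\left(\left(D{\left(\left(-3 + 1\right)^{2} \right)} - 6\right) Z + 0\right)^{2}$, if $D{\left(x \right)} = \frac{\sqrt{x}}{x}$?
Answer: $\frac{27225}{4} \approx 6806.3$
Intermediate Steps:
$D{\left(x \right)} = \frac{1}{\sqrt{x}}$
$Z = -15$ ($Z = 5 \left(-3\right) = -15$)
$\left(\left(D{\left(\left(-3 + 1\right)^{2} \right)} - 6\right) Z + 0\right)^{2} = \left(\left(\frac{1}{\sqrt{\left(-3 + 1\right)^{2}}} - 6\right) \left(-15\right) + 0\right)^{2} = \left(\left(\frac{1}{\sqrt{\left(-2\right)^{2}}} - 6\right) \left(-15\right) + 0\right)^{2} = \left(\left(\frac{1}{\sqrt{4}} - 6\right) \left(-15\right) + 0\right)^{2} = \left(\left(\frac{1}{2} - 6\right) \left(-15\right) + 0\right)^{2} = \left(\left(- \frac{11}{2}\right) \left(-15\right) + 0\right)^{2} = \left(\frac{165}{2} + 0\right)^{2} = \left(\frac{165}{2}\right)^{2} = \frac{27225}{4}$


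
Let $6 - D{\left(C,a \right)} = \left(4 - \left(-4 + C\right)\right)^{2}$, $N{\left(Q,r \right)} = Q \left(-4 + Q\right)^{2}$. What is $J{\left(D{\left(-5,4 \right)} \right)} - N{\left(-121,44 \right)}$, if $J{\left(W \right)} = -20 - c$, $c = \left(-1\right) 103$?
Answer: $1890708$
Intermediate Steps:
$c = -103$
$D{\left(C,a \right)} = 6 - \left(8 - C\right)^{2}$ ($D{\left(C,a \right)} = 6 - \left(4 - \left(-4 + C\right)\right)^{2} = 6 - \left(8 - C\right)^{2}$)
$J{\left(W \right)} = 83$ ($J{\left(W \right)} = -20 - -103 = -20 + 103 = 83$)
$J{\left(D{\left(-5,4 \right)} \right)} - N{\left(-121,44 \right)} = 83 - - 121 \left(-4 - 121\right)^{2} = 83 - - 121 \left(-125\right)^{2} = 83 - \left(-121\right) 15625 = 83 - -1890625 = 83 + 1890625 = 1890708$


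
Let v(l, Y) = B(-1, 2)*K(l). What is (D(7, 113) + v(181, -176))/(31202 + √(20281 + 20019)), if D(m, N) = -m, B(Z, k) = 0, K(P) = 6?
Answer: -109207/486762252 + 35*√403/486762252 ≈ -0.00022291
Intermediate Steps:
v(l, Y) = 0 (v(l, Y) = 0*6 = 0)
(D(7, 113) + v(181, -176))/(31202 + √(20281 + 20019)) = (-1*7 + 0)/(31202 + √(20281 + 20019)) = (-7 + 0)/(31202 + √40300) = -7/(31202 + 10*√403)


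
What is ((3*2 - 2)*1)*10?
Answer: 40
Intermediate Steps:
((3*2 - 2)*1)*10 = ((6 - 2)*1)*10 = (4*1)*10 = 4*10 = 40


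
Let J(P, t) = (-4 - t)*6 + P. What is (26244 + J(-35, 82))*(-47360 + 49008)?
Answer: 42342064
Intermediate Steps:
J(P, t) = -24 + P - 6*t (J(P, t) = (-24 - 6*t) + P = -24 + P - 6*t)
(26244 + J(-35, 82))*(-47360 + 49008) = (26244 + (-24 - 35 - 6*82))*(-47360 + 49008) = (26244 + (-24 - 35 - 492))*1648 = (26244 - 551)*1648 = 25693*1648 = 42342064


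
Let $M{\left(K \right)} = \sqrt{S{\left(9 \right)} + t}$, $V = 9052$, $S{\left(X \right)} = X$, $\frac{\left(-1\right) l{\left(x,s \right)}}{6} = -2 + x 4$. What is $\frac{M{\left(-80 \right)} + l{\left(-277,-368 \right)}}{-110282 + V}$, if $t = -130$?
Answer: $- \frac{666}{10123} - \frac{11 i}{101230} \approx -0.065791 - 0.00010866 i$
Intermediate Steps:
$l{\left(x,s \right)} = 12 - 24 x$ ($l{\left(x,s \right)} = - 6 \left(-2 + x 4\right) = - 6 \left(-2 + 4 x\right) = 12 - 24 x$)
$M{\left(K \right)} = 11 i$ ($M{\left(K \right)} = \sqrt{9 - 130} = \sqrt{-121} = 11 i$)
$\frac{M{\left(-80 \right)} + l{\left(-277,-368 \right)}}{-110282 + V} = \frac{11 i + \left(12 - -6648\right)}{-110282 + 9052} = \frac{11 i + \left(12 + 6648\right)}{-101230} = \left(11 i + 6660\right) \left(- \frac{1}{101230}\right) = \left(6660 + 11 i\right) \left(- \frac{1}{101230}\right) = - \frac{666}{10123} - \frac{11 i}{101230}$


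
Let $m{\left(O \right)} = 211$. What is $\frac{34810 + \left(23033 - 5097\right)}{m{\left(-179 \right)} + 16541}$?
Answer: $\frac{8791}{2792} \approx 3.1486$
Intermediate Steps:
$\frac{34810 + \left(23033 - 5097\right)}{m{\left(-179 \right)} + 16541} = \frac{34810 + \left(23033 - 5097\right)}{211 + 16541} = \frac{34810 + \left(23033 - 5097\right)}{16752} = \left(34810 + 17936\right) \frac{1}{16752} = 52746 \cdot \frac{1}{16752} = \frac{8791}{2792}$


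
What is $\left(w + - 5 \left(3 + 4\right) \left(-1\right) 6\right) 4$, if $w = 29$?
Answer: $956$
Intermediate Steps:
$\left(w + - 5 \left(3 + 4\right) \left(-1\right) 6\right) 4 = \left(29 + - 5 \left(3 + 4\right) \left(-1\right) 6\right) 4 = \left(29 + - 5 \cdot 7 \left(-1\right) 6\right) 4 = \left(29 + \left(-5\right) \left(-7\right) 6\right) 4 = \left(29 + 35 \cdot 6\right) 4 = \left(29 + 210\right) 4 = 239 \cdot 4 = 956$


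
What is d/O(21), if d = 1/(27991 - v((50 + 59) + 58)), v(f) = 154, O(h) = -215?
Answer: -1/5984955 ≈ -1.6709e-7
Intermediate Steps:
d = 1/27837 (d = 1/(27991 - 1*154) = 1/(27991 - 154) = 1/27837 ≈ 3.5923e-5)
d/O(21) = (1/27837)/(-215) = (1/27837)*(-1/215) = -1/5984955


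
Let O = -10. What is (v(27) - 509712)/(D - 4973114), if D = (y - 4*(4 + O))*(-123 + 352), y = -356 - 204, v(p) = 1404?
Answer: 254154/2547929 ≈ 0.099749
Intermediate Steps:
y = -560
D = -122744 (D = (-560 - 4*(4 - 10))*(-123 + 352) = (-560 - 4*(-6))*229 = (-560 + 24)*229 = -536*229 = -122744)
(v(27) - 509712)/(D - 4973114) = (1404 - 509712)/(-122744 - 4973114) = -508308/(-5095858) = -508308*(-1/5095858) = 254154/2547929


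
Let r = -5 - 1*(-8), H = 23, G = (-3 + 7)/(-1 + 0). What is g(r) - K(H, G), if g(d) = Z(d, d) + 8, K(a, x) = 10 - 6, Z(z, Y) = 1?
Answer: 5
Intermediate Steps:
G = -4 (G = 4/(-1) = 4*(-1) = -4)
K(a, x) = 4
r = 3 (r = -5 + 8 = 3)
g(d) = 9 (g(d) = 1 + 8 = 9)
g(r) - K(H, G) = 9 - 1*4 = 9 - 4 = 5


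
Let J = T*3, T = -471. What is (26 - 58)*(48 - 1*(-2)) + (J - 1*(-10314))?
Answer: 7301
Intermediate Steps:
J = -1413 (J = -471*3 = -1413)
(26 - 58)*(48 - 1*(-2)) + (J - 1*(-10314)) = (26 - 58)*(48 - 1*(-2)) + (-1413 - 1*(-10314)) = -32*(48 + 2) + (-1413 + 10314) = -32*50 + 8901 = -1600 + 8901 = 7301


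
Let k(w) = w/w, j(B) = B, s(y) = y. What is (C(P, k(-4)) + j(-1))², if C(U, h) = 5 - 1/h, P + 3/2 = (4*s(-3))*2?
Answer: 9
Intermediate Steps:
k(w) = 1
P = -51/2 (P = -3/2 + (4*(-3))*2 = -3/2 - 12*2 = -3/2 - 24 = -51/2 ≈ -25.500)
(C(P, k(-4)) + j(-1))² = ((5 - 1/1) - 1)² = ((5 - 1*1) - 1)² = ((5 - 1) - 1)² = (4 - 1)² = 3² = 9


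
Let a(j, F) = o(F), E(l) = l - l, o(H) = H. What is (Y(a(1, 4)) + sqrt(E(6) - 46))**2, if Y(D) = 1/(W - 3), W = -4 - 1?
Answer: (1 - 8*I*sqrt(46))**2/64 ≈ -45.984 - 1.6956*I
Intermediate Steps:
E(l) = 0
a(j, F) = F
W = -5
Y(D) = -1/8 (Y(D) = 1/(-5 - 3) = 1/(-8) = -1/8)
(Y(a(1, 4)) + sqrt(E(6) - 46))**2 = (-1/8 + sqrt(0 - 46))**2 = (-1/8 + sqrt(-46))**2 = (-1/8 + I*sqrt(46))**2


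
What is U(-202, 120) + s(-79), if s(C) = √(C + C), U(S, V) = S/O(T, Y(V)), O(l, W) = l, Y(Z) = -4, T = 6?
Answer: -101/3 + I*√158 ≈ -33.667 + 12.57*I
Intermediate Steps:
U(S, V) = S/6
s(C) = √2*√C (s(C) = √(2*C) = √2*√C)
U(-202, 120) + s(-79) = (⅙)*(-202) + √2*√(-79) = -101/3 + √2*(I*√79) = -101/3 + I*√158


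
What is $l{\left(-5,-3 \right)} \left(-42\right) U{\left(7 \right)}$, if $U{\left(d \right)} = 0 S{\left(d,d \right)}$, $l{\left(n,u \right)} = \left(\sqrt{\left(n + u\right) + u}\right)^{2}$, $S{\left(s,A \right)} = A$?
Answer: $0$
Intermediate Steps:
$l{\left(n,u \right)} = n + 2 u$ ($l{\left(n,u \right)} = \left(\sqrt{n + 2 u}\right)^{2} = n + 2 u$)
$U{\left(d \right)} = 0$ ($U{\left(d \right)} = 0 d = 0$)
$l{\left(-5,-3 \right)} \left(-42\right) U{\left(7 \right)} = \left(-5 + 2 \left(-3\right)\right) \left(-42\right) 0 = \left(-5 - 6\right) \left(-42\right) 0 = \left(-11\right) \left(-42\right) 0 = 462 \cdot 0 = 0$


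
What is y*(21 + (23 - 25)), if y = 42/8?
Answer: 399/4 ≈ 99.750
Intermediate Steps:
y = 21/4 (y = 42*(⅛) = 21/4 ≈ 5.2500)
y*(21 + (23 - 25)) = 21*(21 + (23 - 25))/4 = 21*(21 - 2)/4 = (21/4)*19 = 399/4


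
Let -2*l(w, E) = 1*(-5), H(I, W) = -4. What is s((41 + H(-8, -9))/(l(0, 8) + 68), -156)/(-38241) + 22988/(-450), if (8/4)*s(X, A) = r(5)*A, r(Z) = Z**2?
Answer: -48789256/956025 ≈ -51.033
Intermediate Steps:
l(w, E) = 5/2 (l(w, E) = -(-5)/2 = -1/2*(-5) = 5/2)
s(X, A) = 25*A/2 (s(X, A) = (5**2*A)/2 = (25*A)/2 = 25*A/2)
s((41 + H(-8, -9))/(l(0, 8) + 68), -156)/(-38241) + 22988/(-450) = ((25/2)*(-156))/(-38241) + 22988/(-450) = -1950*(-1/38241) + 22988*(-1/450) = 650/12747 - 11494/225 = -48789256/956025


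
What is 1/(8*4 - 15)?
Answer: 1/17 ≈ 0.058824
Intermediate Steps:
1/(8*4 - 15) = 1/(32 - 15) = 1/17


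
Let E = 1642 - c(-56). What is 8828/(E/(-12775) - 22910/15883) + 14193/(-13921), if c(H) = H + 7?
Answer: -3562928779495697/635460643309 ≈ -5606.8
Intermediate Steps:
c(H) = 7 + H
E = 1691 (E = 1642 - (7 - 56) = 1642 - 1*(-49) = 1642 + 49 = 1691)
8828/(E/(-12775) - 22910/15883) + 14193/(-13921) = 8828/(1691/(-12775) - 22910/15883) + 14193/(-13921) = 8828/(1691*(-1/12775) - 22910*1/15883) + 14193*(-1/13921) = 8828/(-1691/12775 - 22910/15883) - 14193/13921 = 8828/(-45647629/28986475) - 14193/13921 = 8828*(-28986475/45647629) - 14193/13921 = -255892601300/45647629 - 14193/13921 = -3562928779495697/635460643309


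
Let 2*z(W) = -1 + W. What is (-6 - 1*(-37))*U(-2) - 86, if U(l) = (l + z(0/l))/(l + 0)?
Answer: -189/4 ≈ -47.250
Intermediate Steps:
z(W) = -1/2 + W/2 (z(W) = (-1 + W)/2 = -1/2 + W/2)
U(l) = (-1/2 + l)/l (U(l) = (l + (-1/2 + (0/l)/2))/(l + 0) = (l + (-1/2 + (1/2)*0))/l = (l + (-1/2 + 0))/l = (l - 1/2)/l = (-1/2 + l)/l)
(-6 - 1*(-37))*U(-2) - 86 = (-6 - 1*(-37))*((-1/2 - 2)/(-2)) - 86 = (-6 + 37)*(-1/2*(-5/2)) - 86 = 31*(5/4) - 86 = 155/4 - 86 = -189/4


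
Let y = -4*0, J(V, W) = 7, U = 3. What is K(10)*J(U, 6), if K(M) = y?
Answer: 0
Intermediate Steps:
y = 0
K(M) = 0
K(10)*J(U, 6) = 0*7 = 0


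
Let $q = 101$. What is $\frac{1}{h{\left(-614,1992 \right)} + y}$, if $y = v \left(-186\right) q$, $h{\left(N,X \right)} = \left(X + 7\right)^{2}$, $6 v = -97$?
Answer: $\frac{1}{4299708} \approx 2.3257 \cdot 10^{-7}$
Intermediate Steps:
$v = - \frac{97}{6}$ ($v = \frac{1}{6} \left(-97\right) = - \frac{97}{6} \approx -16.167$)
$h{\left(N,X \right)} = \left(7 + X\right)^{2}$
$y = 303707$ ($y = \left(- \frac{97}{6}\right) \left(-186\right) 101 = 3007 \cdot 101 = 303707$)
$\frac{1}{h{\left(-614,1992 \right)} + y} = \frac{1}{\left(7 + 1992\right)^{2} + 303707} = \frac{1}{1999^{2} + 303707} = \frac{1}{3996001 + 303707} = \frac{1}{4299708}$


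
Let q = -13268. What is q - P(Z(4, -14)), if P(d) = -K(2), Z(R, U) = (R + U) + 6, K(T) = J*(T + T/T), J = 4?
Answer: -13256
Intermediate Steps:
K(T) = 4 + 4*T (K(T) = 4*(T + T/T) = 4*(T + 1) = 4*(1 + T) = 4 + 4*T)
Z(R, U) = 6 + R + U
P(d) = -12 (P(d) = -(4 + 4*2) = -(4 + 8) = -1*12 = -12)
q - P(Z(4, -14)) = -13268 - 1*(-12) = -13268 + 12 = -13256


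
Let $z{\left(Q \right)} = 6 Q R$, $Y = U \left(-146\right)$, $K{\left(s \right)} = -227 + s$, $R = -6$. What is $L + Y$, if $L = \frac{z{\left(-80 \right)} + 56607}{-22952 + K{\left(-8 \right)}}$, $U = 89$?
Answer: $- \frac{100450455}{7729} \approx -12997.0$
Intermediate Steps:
$Y = -12994$ ($Y = 89 \left(-146\right) = -12994$)
$z{\left(Q \right)} = - 36 Q$ ($z{\left(Q \right)} = 6 Q \left(-6\right) = - 36 Q$)
$L = - \frac{19829}{7729}$ ($L = \frac{\left(-36\right) \left(-80\right) + 56607}{-22952 - 235} = \frac{2880 + 56607}{-22952 - 235} = \frac{59487}{-23187} = 59487 \left(- \frac{1}{23187}\right) = - \frac{19829}{7729} \approx -2.5655$)
$L + Y = - \frac{19829}{7729} - 12994 = - \frac{100450455}{7729}$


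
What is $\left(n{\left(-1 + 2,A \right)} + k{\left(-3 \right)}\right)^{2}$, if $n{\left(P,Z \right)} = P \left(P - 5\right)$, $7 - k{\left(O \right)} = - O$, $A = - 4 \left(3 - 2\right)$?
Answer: $0$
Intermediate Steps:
$A = -4$ ($A = \left(-4\right) 1 = -4$)
$k{\left(O \right)} = 7 + O$ ($k{\left(O \right)} = 7 - - O = 7 + O$)
$n{\left(P,Z \right)} = P \left(-5 + P\right)$
$\left(n{\left(-1 + 2,A \right)} + k{\left(-3 \right)}\right)^{2} = \left(\left(-1 + 2\right) \left(-5 + \left(-1 + 2\right)\right) + \left(7 - 3\right)\right)^{2} = \left(1 \left(-5 + 1\right) + 4\right)^{2} = \left(1 \left(-4\right) + 4\right)^{2} = \left(-4 + 4\right)^{2} = 0^{2} = 0$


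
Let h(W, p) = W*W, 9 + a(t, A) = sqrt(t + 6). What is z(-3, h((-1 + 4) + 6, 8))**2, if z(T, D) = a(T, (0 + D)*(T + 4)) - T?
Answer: (6 - sqrt(3))**2 ≈ 18.215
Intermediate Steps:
a(t, A) = -9 + sqrt(6 + t) (a(t, A) = -9 + sqrt(t + 6) = -9 + sqrt(6 + t))
h(W, p) = W**2
z(T, D) = -9 + sqrt(6 + T) - T (z(T, D) = (-9 + sqrt(6 + T)) - T = -9 + sqrt(6 + T) - T)
z(-3, h((-1 + 4) + 6, 8))**2 = (-9 + sqrt(6 - 3) - 1*(-3))**2 = (-9 + sqrt(3) + 3)**2 = (-6 + sqrt(3))**2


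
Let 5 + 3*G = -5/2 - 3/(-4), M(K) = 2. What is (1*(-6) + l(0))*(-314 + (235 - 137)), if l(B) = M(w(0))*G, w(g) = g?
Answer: 2268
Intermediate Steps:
G = -9/4 (G = -5/3 + (-5/2 - 3/(-4))/3 = -5/3 + (-5*1/2 - 3*(-1/4))/3 = -5/3 + (-5/2 + 3/4)/3 = -5/3 + (1/3)*(-7/4) = -5/3 - 7/12 = -9/4 ≈ -2.2500)
l(B) = -9/2 (l(B) = 2*(-9/4) = -9/2)
(1*(-6) + l(0))*(-314 + (235 - 137)) = (1*(-6) - 9/2)*(-314 + (235 - 137)) = (-6 - 9/2)*(-314 + 98) = -21/2*(-216) = 2268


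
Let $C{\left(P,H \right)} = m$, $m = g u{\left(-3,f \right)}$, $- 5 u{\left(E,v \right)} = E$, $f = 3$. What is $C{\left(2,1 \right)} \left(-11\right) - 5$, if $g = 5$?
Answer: $-38$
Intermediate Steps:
$u{\left(E,v \right)} = - \frac{E}{5}$
$m = 3$ ($m = 5 \left(\left(- \frac{1}{5}\right) \left(-3\right)\right) = 5 \cdot \frac{3}{5} = 3$)
$C{\left(P,H \right)} = 3$
$C{\left(2,1 \right)} \left(-11\right) - 5 = 3 \left(-11\right) - 5 = -33 - 5 = -38$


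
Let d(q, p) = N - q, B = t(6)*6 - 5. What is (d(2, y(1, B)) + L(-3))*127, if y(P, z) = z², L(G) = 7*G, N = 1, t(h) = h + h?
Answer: -2794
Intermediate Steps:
t(h) = 2*h
B = 67 (B = (2*6)*6 - 5 = 12*6 - 5 = 72 - 5 = 67)
d(q, p) = 1 - q
(d(2, y(1, B)) + L(-3))*127 = ((1 - 1*2) + 7*(-3))*127 = ((1 - 2) - 21)*127 = (-1 - 21)*127 = -22*127 = -2794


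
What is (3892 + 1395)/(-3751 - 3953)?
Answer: -5287/7704 ≈ -0.68627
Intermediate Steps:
(3892 + 1395)/(-3751 - 3953) = 5287/(-7704) = 5287*(-1/7704) = -5287/7704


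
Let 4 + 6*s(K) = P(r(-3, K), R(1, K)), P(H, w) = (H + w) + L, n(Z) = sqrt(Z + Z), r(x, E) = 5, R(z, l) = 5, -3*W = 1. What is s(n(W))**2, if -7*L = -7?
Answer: 49/36 ≈ 1.3611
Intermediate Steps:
W = -1/3 (W = -1/3*1 = -1/3 ≈ -0.33333)
L = 1 (L = -1/7*(-7) = 1)
n(Z) = sqrt(2)*sqrt(Z) (n(Z) = sqrt(2*Z) = sqrt(2)*sqrt(Z))
P(H, w) = 1 + H + w (P(H, w) = (H + w) + 1 = 1 + H + w)
s(K) = 7/6 (s(K) = -2/3 + (1 + 5 + 5)/6 = -2/3 + (1/6)*11 = -2/3 + 11/6 = 7/6)
s(n(W))**2 = (7/6)**2 = 49/36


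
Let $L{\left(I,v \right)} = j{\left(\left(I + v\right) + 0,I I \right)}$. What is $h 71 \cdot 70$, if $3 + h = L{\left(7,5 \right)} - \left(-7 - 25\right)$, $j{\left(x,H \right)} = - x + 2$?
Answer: $94430$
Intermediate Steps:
$j{\left(x,H \right)} = 2 - x$
$L{\left(I,v \right)} = 2 - I - v$ ($L{\left(I,v \right)} = 2 - \left(\left(I + v\right) + 0\right) = 2 - \left(I + v\right) = 2 - I - v$)
$h = 19$ ($h = -3 - \left(3 - 25\right) = -3 - -22 = -3 + \left(-10 + 32\right) = -3 + 22 = 19$)
$h 71 \cdot 70 = 19 \cdot 71 \cdot 70 = 1349 \cdot 70 = 94430$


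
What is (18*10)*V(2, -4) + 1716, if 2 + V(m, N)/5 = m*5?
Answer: 8916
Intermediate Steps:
V(m, N) = -10 + 25*m (V(m, N) = -10 + 5*(m*5) = -10 + 5*(5*m) = -10 + 25*m)
(18*10)*V(2, -4) + 1716 = (18*10)*(-10 + 25*2) + 1716 = 180*(-10 + 50) + 1716 = 180*40 + 1716 = 7200 + 1716 = 8916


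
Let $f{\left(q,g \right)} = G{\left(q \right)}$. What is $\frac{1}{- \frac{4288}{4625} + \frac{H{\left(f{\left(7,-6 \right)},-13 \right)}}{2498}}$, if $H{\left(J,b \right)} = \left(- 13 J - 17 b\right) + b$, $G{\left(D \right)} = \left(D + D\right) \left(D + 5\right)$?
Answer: $- \frac{5776625}{9925212} \approx -0.58202$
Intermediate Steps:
$G{\left(D \right)} = 2 D \left(5 + D\right)$
$f{\left(q,g \right)} = 2 q \left(5 + q\right)$
$H{\left(J,b \right)} = - 16 b - 13 J$ ($H{\left(J,b \right)} = \left(- 17 b - 13 J\right) + b = - 16 b - 13 J$)
$\frac{1}{- \frac{4288}{4625} + \frac{H{\left(f{\left(7,-6 \right)},-13 \right)}}{2498}} = \frac{1}{- \frac{4288}{4625} + \frac{\left(-16\right) \left(-13\right) - 13 \cdot 2 \cdot 7 \left(5 + 7\right)}{2498}} = \frac{1}{\left(-4288\right) \frac{1}{4625} + \left(208 - 13 \cdot 2 \cdot 7 \cdot 12\right) \frac{1}{2498}} = \frac{1}{- \frac{4288}{4625} + \left(208 - 2184\right) \frac{1}{2498}} = \frac{1}{- \frac{4288}{4625} - \frac{988}{1249}} = \frac{1}{- \frac{9925212}{5776625}} = - \frac{5776625}{9925212}$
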